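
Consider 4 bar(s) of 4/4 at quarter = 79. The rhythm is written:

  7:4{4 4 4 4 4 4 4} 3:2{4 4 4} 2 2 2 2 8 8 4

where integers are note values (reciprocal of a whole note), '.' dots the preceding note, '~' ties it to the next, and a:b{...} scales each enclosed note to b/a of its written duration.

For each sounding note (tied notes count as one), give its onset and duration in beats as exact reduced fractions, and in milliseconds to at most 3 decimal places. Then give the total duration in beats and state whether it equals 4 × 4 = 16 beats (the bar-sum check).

1) 0.0ms=0b +433.996ms=4/7b
2) 433.996ms=4/7b +433.996ms=4/7b
3) 867.993ms=8/7b +433.996ms=4/7b
4) 1301.989ms=12/7b +433.996ms=4/7b
5) 1735.986ms=16/7b +433.996ms=4/7b
6) 2169.982ms=20/7b +433.996ms=4/7b
7) 2603.978ms=24/7b +433.996ms=4/7b
8) 3037.975ms=4b +506.329ms=2/3b
9) 3544.304ms=14/3b +506.329ms=2/3b
10) 4050.633ms=16/3b +506.329ms=2/3b
11) 4556.962ms=6b +1518.987ms=2b
12) 6075.949ms=8b +1518.987ms=2b
13) 7594.937ms=10b +1518.987ms=2b
14) 9113.924ms=12b +1518.987ms=2b
15) 10632.911ms=14b +379.747ms=1/2b
16) 11012.658ms=29/2b +379.747ms=1/2b
17) 11392.405ms=15b +759.494ms=1b
Σ=16b of 16 (79bpm 4/4) — PASS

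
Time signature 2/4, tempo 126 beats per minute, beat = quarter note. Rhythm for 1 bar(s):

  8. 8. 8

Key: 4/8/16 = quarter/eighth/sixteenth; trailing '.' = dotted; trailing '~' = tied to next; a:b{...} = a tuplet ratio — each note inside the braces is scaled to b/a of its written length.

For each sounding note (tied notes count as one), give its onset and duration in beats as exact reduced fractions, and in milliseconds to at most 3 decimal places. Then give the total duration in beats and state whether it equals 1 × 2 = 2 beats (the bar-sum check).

1) 0.0ms=0b +357.143ms=3/4b
2) 357.143ms=3/4b +357.143ms=3/4b
3) 714.286ms=3/2b +238.095ms=1/2b
Σ=2b of 2 (126bpm 2/4) — PASS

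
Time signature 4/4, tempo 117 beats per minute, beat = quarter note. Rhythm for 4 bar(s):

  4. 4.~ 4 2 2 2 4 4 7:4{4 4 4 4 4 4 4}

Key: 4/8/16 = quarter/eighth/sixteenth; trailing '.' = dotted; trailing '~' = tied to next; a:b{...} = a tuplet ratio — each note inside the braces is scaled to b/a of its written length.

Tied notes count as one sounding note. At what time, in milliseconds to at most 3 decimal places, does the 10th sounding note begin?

note 10 onset = 92/7b = 6739.927ms

1. 0.0ms @ 0 + 769.231ms (3/2)
2. 769.231ms @ 3/2 + 1282.051ms (5/2)
3. 2051.282ms @ 4 + 1025.641ms (2)
4. 3076.923ms @ 6 + 1025.641ms (2)
5. 4102.564ms @ 8 + 1025.641ms (2)
6. 5128.205ms @ 10 + 512.821ms (1)
7. 5641.026ms @ 11 + 512.821ms (1)
8. 6153.846ms @ 12 + 293.04ms (4/7)
9. 6446.886ms @ 88/7 + 293.04ms (4/7)
10. 6739.927ms @ 92/7 + 293.04ms (4/7)
11. 7032.967ms @ 96/7 + 293.04ms (4/7)
12. 7326.007ms @ 100/7 + 293.04ms (4/7)
13. 7619.048ms @ 104/7 + 293.04ms (4/7)
14. 7912.088ms @ 108/7 + 293.04ms (4/7)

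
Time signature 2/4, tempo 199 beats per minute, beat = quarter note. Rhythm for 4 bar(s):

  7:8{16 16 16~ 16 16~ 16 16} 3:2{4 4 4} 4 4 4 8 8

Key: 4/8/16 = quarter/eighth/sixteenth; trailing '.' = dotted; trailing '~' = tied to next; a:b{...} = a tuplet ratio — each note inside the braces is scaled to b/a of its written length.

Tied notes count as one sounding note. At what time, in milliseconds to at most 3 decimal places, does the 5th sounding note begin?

note 5 onset = 12/7b = 516.87ms

1. 0.0ms @ 0 + 86.145ms (2/7)
2. 86.145ms @ 2/7 + 86.145ms (2/7)
3. 172.29ms @ 4/7 + 172.29ms (4/7)
4. 344.58ms @ 8/7 + 172.29ms (4/7)
5. 516.87ms @ 12/7 + 86.145ms (2/7)
6. 603.015ms @ 2 + 201.005ms (2/3)
7. 804.02ms @ 8/3 + 201.005ms (2/3)
8. 1005.025ms @ 10/3 + 201.005ms (2/3)
9. 1206.03ms @ 4 + 301.508ms (1)
10. 1507.538ms @ 5 + 301.508ms (1)
11. 1809.045ms @ 6 + 301.508ms (1)
12. 2110.553ms @ 7 + 150.754ms (1/2)
13. 2261.307ms @ 15/2 + 150.754ms (1/2)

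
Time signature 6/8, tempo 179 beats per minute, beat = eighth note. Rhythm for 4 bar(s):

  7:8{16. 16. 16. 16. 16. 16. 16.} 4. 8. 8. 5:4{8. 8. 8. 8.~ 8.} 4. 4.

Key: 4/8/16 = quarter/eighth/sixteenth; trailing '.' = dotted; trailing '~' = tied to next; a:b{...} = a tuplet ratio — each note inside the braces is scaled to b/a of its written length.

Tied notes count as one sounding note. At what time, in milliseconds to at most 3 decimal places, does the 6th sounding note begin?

1. 0.0ms @ 0 + 287.31ms (6/7)
2. 287.31ms @ 6/7 + 287.31ms (6/7)
3. 574.621ms @ 12/7 + 287.31ms (6/7)
4. 861.931ms @ 18/7 + 287.31ms (6/7)
5. 1149.242ms @ 24/7 + 287.31ms (6/7)
6. 1436.552ms @ 30/7 + 287.31ms (6/7)
7. 1723.863ms @ 36/7 + 287.31ms (6/7)
8. 2011.173ms @ 6 + 1005.587ms (3)
9. 3016.76ms @ 9 + 502.793ms (3/2)
10. 3519.553ms @ 21/2 + 502.793ms (3/2)
11. 4022.346ms @ 12 + 402.235ms (6/5)
12. 4424.581ms @ 66/5 + 402.235ms (6/5)
13. 4826.816ms @ 72/5 + 402.235ms (6/5)
14. 5229.05ms @ 78/5 + 804.469ms (12/5)
15. 6033.52ms @ 18 + 1005.587ms (3)
16. 7039.106ms @ 21 + 1005.587ms (3)

note 6 onset = 30/7b = 1436.552ms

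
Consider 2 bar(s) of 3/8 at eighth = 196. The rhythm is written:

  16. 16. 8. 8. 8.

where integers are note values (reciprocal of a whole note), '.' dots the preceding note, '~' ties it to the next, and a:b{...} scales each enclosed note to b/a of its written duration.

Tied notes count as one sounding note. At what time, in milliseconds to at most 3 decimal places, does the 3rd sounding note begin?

1. 0.0ms @ 0 + 229.592ms (3/4)
2. 229.592ms @ 3/4 + 229.592ms (3/4)
3. 459.184ms @ 3/2 + 459.184ms (3/2)
4. 918.367ms @ 3 + 459.184ms (3/2)
5. 1377.551ms @ 9/2 + 459.184ms (3/2)

note 3 onset = 3/2b = 459.184ms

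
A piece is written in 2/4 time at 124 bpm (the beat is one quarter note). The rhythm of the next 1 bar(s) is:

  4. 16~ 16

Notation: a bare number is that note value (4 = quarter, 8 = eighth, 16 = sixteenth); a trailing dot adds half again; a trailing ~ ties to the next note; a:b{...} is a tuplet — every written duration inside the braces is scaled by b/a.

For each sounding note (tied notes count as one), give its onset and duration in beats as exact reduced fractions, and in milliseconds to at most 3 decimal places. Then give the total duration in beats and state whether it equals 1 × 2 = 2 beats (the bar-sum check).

1) 0.0ms=0b +725.806ms=3/2b
2) 725.806ms=3/2b +241.935ms=1/2b
Σ=2b of 2 (124bpm 2/4) — PASS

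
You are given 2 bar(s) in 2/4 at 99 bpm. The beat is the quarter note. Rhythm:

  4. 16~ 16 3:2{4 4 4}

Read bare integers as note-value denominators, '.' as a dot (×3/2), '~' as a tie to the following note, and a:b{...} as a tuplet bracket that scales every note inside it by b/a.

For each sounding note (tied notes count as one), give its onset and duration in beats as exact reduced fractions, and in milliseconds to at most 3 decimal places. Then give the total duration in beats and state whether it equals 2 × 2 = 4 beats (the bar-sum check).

1) 0.0ms=0b +909.091ms=3/2b
2) 909.091ms=3/2b +303.03ms=1/2b
3) 1212.121ms=2b +404.04ms=2/3b
4) 1616.162ms=8/3b +404.04ms=2/3b
5) 2020.202ms=10/3b +404.04ms=2/3b
Σ=4b of 4 (99bpm 2/4) — PASS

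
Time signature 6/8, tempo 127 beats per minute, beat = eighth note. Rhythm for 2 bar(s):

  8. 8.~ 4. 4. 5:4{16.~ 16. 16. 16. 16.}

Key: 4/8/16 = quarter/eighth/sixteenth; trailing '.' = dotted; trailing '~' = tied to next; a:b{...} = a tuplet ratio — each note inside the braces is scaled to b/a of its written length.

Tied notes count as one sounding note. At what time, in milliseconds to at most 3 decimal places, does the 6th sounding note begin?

1. 0.0ms @ 0 + 708.661ms (3/2)
2. 708.661ms @ 3/2 + 2125.984ms (9/2)
3. 2834.646ms @ 6 + 1417.323ms (3)
4. 4251.969ms @ 9 + 566.929ms (6/5)
5. 4818.898ms @ 51/5 + 283.465ms (3/5)
6. 5102.362ms @ 54/5 + 283.465ms (3/5)
7. 5385.827ms @ 57/5 + 283.465ms (3/5)

note 6 onset = 54/5b = 5102.362ms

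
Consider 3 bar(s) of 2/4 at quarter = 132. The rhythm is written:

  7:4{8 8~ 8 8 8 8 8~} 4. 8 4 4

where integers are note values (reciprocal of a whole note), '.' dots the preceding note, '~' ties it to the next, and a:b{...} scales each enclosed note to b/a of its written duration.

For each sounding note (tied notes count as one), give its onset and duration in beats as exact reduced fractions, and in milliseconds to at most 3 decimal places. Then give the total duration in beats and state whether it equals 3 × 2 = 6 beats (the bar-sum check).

1) 0.0ms=0b +129.87ms=2/7b
2) 129.87ms=2/7b +259.74ms=4/7b
3) 389.61ms=6/7b +129.87ms=2/7b
4) 519.481ms=8/7b +129.87ms=2/7b
5) 649.351ms=10/7b +129.87ms=2/7b
6) 779.221ms=12/7b +811.688ms=25/14b
7) 1590.909ms=7/2b +227.273ms=1/2b
8) 1818.182ms=4b +454.545ms=1b
9) 2272.727ms=5b +454.545ms=1b
Σ=6b of 6 (132bpm 2/4) — PASS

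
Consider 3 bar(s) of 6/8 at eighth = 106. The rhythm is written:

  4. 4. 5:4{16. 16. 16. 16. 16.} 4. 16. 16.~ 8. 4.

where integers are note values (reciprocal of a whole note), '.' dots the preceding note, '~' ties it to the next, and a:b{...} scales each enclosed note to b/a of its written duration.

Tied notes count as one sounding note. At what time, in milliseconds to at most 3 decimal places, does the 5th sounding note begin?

1. 0.0ms @ 0 + 1698.113ms (3)
2. 1698.113ms @ 3 + 1698.113ms (3)
3. 3396.226ms @ 6 + 339.623ms (3/5)
4. 3735.849ms @ 33/5 + 339.623ms (3/5)
5. 4075.472ms @ 36/5 + 339.623ms (3/5)
6. 4415.094ms @ 39/5 + 339.623ms (3/5)
7. 4754.717ms @ 42/5 + 339.623ms (3/5)
8. 5094.34ms @ 9 + 1698.113ms (3)
9. 6792.453ms @ 12 + 424.528ms (3/4)
10. 7216.981ms @ 51/4 + 1273.585ms (9/4)
11. 8490.566ms @ 15 + 1698.113ms (3)

note 5 onset = 36/5b = 4075.472ms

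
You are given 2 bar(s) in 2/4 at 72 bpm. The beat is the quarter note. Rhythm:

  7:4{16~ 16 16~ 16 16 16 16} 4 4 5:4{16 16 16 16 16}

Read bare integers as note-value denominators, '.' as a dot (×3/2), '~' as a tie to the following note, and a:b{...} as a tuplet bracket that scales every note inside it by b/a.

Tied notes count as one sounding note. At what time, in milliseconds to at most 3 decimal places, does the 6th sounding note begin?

1. 0.0ms @ 0 + 238.095ms (2/7)
2. 238.095ms @ 2/7 + 238.095ms (2/7)
3. 476.19ms @ 4/7 + 119.048ms (1/7)
4. 595.238ms @ 5/7 + 119.048ms (1/7)
5. 714.286ms @ 6/7 + 119.048ms (1/7)
6. 833.333ms @ 1 + 833.333ms (1)
7. 1666.667ms @ 2 + 833.333ms (1)
8. 2500.0ms @ 3 + 166.667ms (1/5)
9. 2666.667ms @ 16/5 + 166.667ms (1/5)
10. 2833.333ms @ 17/5 + 166.667ms (1/5)
11. 3000.0ms @ 18/5 + 166.667ms (1/5)
12. 3166.667ms @ 19/5 + 166.667ms (1/5)

note 6 onset = 1b = 833.333ms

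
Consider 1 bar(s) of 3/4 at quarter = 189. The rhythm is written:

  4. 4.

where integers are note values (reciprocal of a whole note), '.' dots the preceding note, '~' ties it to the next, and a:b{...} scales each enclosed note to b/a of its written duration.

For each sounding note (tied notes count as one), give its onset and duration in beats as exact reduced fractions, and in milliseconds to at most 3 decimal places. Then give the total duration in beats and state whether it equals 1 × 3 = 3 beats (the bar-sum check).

1) 0.0ms=0b +476.19ms=3/2b
2) 476.19ms=3/2b +476.19ms=3/2b
Σ=3b of 3 (189bpm 3/4) — PASS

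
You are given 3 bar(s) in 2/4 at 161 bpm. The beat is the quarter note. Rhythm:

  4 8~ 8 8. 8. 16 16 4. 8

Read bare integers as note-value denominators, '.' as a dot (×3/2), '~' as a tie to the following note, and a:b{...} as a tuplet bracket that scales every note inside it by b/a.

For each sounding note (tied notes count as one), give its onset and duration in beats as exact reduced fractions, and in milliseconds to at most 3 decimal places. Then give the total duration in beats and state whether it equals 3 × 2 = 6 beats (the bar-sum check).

1) 0.0ms=0b +372.671ms=1b
2) 372.671ms=1b +372.671ms=1b
3) 745.342ms=2b +279.503ms=3/4b
4) 1024.845ms=11/4b +279.503ms=3/4b
5) 1304.348ms=7/2b +93.168ms=1/4b
6) 1397.516ms=15/4b +93.168ms=1/4b
7) 1490.683ms=4b +559.006ms=3/2b
8) 2049.689ms=11/2b +186.335ms=1/2b
Σ=6b of 6 (161bpm 2/4) — PASS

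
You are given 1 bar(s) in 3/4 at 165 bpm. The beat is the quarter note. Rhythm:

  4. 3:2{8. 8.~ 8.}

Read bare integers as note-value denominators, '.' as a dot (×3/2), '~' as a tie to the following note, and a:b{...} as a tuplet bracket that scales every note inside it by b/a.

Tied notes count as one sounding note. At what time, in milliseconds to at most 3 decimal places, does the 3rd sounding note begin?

1. 0.0ms @ 0 + 545.455ms (3/2)
2. 545.455ms @ 3/2 + 181.818ms (1/2)
3. 727.273ms @ 2 + 363.636ms (1)

note 3 onset = 2b = 727.273ms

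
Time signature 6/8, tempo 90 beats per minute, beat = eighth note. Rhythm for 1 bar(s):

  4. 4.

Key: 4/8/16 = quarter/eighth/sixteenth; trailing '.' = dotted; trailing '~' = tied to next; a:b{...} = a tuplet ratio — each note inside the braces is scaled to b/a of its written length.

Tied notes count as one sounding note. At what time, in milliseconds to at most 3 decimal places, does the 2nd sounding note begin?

1. 0.0ms @ 0 + 2000.0ms (3)
2. 2000.0ms @ 3 + 2000.0ms (3)

note 2 onset = 3b = 2000.0ms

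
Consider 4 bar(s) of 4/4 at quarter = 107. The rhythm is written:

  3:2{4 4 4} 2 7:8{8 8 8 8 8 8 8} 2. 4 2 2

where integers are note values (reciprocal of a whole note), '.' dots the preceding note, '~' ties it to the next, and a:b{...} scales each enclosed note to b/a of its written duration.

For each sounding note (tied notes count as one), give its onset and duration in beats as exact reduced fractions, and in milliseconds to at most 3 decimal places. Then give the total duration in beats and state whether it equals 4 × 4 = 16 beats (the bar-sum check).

1) 0.0ms=0b +373.832ms=2/3b
2) 373.832ms=2/3b +373.832ms=2/3b
3) 747.664ms=4/3b +373.832ms=2/3b
4) 1121.495ms=2b +1121.495ms=2b
5) 2242.991ms=4b +320.427ms=4/7b
6) 2563.418ms=32/7b +320.427ms=4/7b
7) 2883.845ms=36/7b +320.427ms=4/7b
8) 3204.272ms=40/7b +320.427ms=4/7b
9) 3524.7ms=44/7b +320.427ms=4/7b
10) 3845.127ms=48/7b +320.427ms=4/7b
11) 4165.554ms=52/7b +320.427ms=4/7b
12) 4485.981ms=8b +1682.243ms=3b
13) 6168.224ms=11b +560.748ms=1b
14) 6728.972ms=12b +1121.495ms=2b
15) 7850.467ms=14b +1121.495ms=2b
Σ=16b of 16 (107bpm 4/4) — PASS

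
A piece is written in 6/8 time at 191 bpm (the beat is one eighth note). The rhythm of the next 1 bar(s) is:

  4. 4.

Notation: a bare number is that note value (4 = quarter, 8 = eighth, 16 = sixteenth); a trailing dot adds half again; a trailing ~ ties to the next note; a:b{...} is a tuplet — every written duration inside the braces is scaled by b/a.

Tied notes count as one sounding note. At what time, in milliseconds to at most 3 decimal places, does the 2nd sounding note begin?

note 2 onset = 3b = 942.408ms

1. 0.0ms @ 0 + 942.408ms (3)
2. 942.408ms @ 3 + 942.408ms (3)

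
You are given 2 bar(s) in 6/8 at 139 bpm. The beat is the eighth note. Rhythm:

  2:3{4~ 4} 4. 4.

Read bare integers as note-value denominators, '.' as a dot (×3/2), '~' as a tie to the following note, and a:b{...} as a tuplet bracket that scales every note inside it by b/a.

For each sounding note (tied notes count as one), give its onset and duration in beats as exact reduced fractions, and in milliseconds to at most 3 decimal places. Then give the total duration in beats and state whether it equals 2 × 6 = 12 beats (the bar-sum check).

1) 0.0ms=0b +2589.928ms=6b
2) 2589.928ms=6b +1294.964ms=3b
3) 3884.892ms=9b +1294.964ms=3b
Σ=12b of 12 (139bpm 6/8) — PASS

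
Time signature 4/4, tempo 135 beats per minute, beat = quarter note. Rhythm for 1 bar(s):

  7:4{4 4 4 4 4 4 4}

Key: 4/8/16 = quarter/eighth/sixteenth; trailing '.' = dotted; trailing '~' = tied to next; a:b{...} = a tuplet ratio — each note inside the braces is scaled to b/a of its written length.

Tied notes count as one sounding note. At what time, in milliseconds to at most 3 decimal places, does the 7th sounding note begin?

1. 0.0ms @ 0 + 253.968ms (4/7)
2. 253.968ms @ 4/7 + 253.968ms (4/7)
3. 507.937ms @ 8/7 + 253.968ms (4/7)
4. 761.905ms @ 12/7 + 253.968ms (4/7)
5. 1015.873ms @ 16/7 + 253.968ms (4/7)
6. 1269.841ms @ 20/7 + 253.968ms (4/7)
7. 1523.81ms @ 24/7 + 253.968ms (4/7)

note 7 onset = 24/7b = 1523.81ms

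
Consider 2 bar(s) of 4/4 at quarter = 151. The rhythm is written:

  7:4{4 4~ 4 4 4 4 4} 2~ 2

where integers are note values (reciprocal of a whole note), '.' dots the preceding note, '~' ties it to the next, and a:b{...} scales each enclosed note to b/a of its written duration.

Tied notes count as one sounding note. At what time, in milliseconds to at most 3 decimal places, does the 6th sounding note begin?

1. 0.0ms @ 0 + 227.058ms (4/7)
2. 227.058ms @ 4/7 + 454.115ms (8/7)
3. 681.173ms @ 12/7 + 227.058ms (4/7)
4. 908.231ms @ 16/7 + 227.058ms (4/7)
5. 1135.289ms @ 20/7 + 227.058ms (4/7)
6. 1362.346ms @ 24/7 + 227.058ms (4/7)
7. 1589.404ms @ 4 + 1589.404ms (4)

note 6 onset = 24/7b = 1362.346ms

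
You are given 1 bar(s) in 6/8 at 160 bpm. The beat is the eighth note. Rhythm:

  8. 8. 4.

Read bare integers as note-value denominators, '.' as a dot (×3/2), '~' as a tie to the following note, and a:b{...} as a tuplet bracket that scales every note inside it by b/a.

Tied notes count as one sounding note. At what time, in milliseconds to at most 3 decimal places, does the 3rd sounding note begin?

1. 0.0ms @ 0 + 562.5ms (3/2)
2. 562.5ms @ 3/2 + 562.5ms (3/2)
3. 1125.0ms @ 3 + 1125.0ms (3)

note 3 onset = 3b = 1125.0ms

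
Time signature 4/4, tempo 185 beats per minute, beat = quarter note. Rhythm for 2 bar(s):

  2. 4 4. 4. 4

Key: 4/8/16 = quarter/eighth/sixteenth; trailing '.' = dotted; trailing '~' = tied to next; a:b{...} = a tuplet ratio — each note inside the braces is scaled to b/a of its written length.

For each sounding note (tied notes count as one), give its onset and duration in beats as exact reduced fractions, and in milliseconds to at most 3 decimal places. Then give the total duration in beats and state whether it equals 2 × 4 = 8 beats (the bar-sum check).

1) 0.0ms=0b +972.973ms=3b
2) 972.973ms=3b +324.324ms=1b
3) 1297.297ms=4b +486.486ms=3/2b
4) 1783.784ms=11/2b +486.486ms=3/2b
5) 2270.27ms=7b +324.324ms=1b
Σ=8b of 8 (185bpm 4/4) — PASS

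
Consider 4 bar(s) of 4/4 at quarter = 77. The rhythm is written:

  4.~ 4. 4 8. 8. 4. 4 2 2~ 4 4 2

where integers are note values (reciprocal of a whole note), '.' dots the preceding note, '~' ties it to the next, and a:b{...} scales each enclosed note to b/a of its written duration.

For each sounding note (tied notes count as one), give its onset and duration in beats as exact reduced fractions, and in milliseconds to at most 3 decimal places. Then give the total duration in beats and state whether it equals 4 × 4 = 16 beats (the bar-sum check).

1) 0.0ms=0b +2337.662ms=3b
2) 2337.662ms=3b +779.221ms=1b
3) 3116.883ms=4b +584.416ms=3/4b
4) 3701.299ms=19/4b +584.416ms=3/4b
5) 4285.714ms=11/2b +1168.831ms=3/2b
6) 5454.545ms=7b +779.221ms=1b
7) 6233.766ms=8b +1558.442ms=2b
8) 7792.208ms=10b +2337.662ms=3b
9) 10129.87ms=13b +779.221ms=1b
10) 10909.091ms=14b +1558.442ms=2b
Σ=16b of 16 (77bpm 4/4) — PASS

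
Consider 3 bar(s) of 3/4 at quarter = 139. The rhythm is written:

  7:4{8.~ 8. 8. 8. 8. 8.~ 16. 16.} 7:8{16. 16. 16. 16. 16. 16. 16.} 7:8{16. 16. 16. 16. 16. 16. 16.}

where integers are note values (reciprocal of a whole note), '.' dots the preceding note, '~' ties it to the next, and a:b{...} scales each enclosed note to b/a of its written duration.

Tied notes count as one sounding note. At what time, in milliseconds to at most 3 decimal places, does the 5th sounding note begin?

note 5 onset = 15/7b = 924.974ms

1. 0.0ms @ 0 + 369.99ms (6/7)
2. 369.99ms @ 6/7 + 184.995ms (3/7)
3. 554.985ms @ 9/7 + 184.995ms (3/7)
4. 739.979ms @ 12/7 + 184.995ms (3/7)
5. 924.974ms @ 15/7 + 277.492ms (9/14)
6. 1202.467ms @ 39/14 + 92.497ms (3/14)
7. 1294.964ms @ 3 + 184.995ms (3/7)
8. 1479.959ms @ 24/7 + 184.995ms (3/7)
9. 1664.954ms @ 27/7 + 184.995ms (3/7)
10. 1849.949ms @ 30/7 + 184.995ms (3/7)
11. 2034.943ms @ 33/7 + 184.995ms (3/7)
12. 2219.938ms @ 36/7 + 184.995ms (3/7)
13. 2404.933ms @ 39/7 + 184.995ms (3/7)
14. 2589.928ms @ 6 + 184.995ms (3/7)
15. 2774.923ms @ 45/7 + 184.995ms (3/7)
16. 2959.918ms @ 48/7 + 184.995ms (3/7)
17. 3144.913ms @ 51/7 + 184.995ms (3/7)
18. 3329.908ms @ 54/7 + 184.995ms (3/7)
19. 3514.902ms @ 57/7 + 184.995ms (3/7)
20. 3699.897ms @ 60/7 + 184.995ms (3/7)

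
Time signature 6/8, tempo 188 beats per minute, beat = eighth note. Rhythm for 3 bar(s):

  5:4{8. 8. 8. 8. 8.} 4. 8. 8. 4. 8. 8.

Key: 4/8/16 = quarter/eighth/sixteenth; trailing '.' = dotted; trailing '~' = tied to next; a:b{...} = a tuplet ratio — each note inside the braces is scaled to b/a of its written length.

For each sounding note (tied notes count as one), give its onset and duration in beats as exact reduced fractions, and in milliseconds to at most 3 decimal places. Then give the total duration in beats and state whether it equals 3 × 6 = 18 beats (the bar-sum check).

1) 0.0ms=0b +382.979ms=6/5b
2) 382.979ms=6/5b +382.979ms=6/5b
3) 765.957ms=12/5b +382.979ms=6/5b
4) 1148.936ms=18/5b +382.979ms=6/5b
5) 1531.915ms=24/5b +382.979ms=6/5b
6) 1914.894ms=6b +957.447ms=3b
7) 2872.34ms=9b +478.723ms=3/2b
8) 3351.064ms=21/2b +478.723ms=3/2b
9) 3829.787ms=12b +957.447ms=3b
10) 4787.234ms=15b +478.723ms=3/2b
11) 5265.957ms=33/2b +478.723ms=3/2b
Σ=18b of 18 (188bpm 6/8) — PASS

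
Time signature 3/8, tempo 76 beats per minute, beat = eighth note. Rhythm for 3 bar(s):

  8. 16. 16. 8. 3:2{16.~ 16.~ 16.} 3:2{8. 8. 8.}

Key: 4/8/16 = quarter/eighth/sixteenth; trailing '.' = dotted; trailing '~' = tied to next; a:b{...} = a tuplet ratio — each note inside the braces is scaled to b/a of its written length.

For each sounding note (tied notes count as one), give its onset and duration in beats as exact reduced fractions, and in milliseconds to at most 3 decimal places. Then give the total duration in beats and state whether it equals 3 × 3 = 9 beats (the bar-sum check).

1) 0.0ms=0b +1184.211ms=3/2b
2) 1184.211ms=3/2b +592.105ms=3/4b
3) 1776.316ms=9/4b +592.105ms=3/4b
4) 2368.421ms=3b +1184.211ms=3/2b
5) 3552.632ms=9/2b +1184.211ms=3/2b
6) 4736.842ms=6b +789.474ms=1b
7) 5526.316ms=7b +789.474ms=1b
8) 6315.789ms=8b +789.474ms=1b
Σ=9b of 9 (76bpm 3/8) — PASS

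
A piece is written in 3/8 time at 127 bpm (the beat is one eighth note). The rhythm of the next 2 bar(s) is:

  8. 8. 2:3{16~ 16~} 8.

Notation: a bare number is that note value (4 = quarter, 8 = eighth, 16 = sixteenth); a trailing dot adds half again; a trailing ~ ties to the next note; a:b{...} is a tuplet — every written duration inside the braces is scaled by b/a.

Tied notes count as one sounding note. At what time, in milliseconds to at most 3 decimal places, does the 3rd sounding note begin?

1. 0.0ms @ 0 + 708.661ms (3/2)
2. 708.661ms @ 3/2 + 708.661ms (3/2)
3. 1417.323ms @ 3 + 1417.323ms (3)

note 3 onset = 3b = 1417.323ms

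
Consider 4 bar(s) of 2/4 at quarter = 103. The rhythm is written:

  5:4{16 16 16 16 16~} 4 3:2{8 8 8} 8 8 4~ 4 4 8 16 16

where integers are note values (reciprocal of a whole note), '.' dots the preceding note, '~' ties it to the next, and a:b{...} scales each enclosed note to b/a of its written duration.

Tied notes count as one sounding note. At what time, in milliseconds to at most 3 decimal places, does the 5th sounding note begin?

note 5 onset = 4/5b = 466.019ms

1. 0.0ms @ 0 + 116.505ms (1/5)
2. 116.505ms @ 1/5 + 116.505ms (1/5)
3. 233.01ms @ 2/5 + 116.505ms (1/5)
4. 349.515ms @ 3/5 + 116.505ms (1/5)
5. 466.019ms @ 4/5 + 699.029ms (6/5)
6. 1165.049ms @ 2 + 194.175ms (1/3)
7. 1359.223ms @ 7/3 + 194.175ms (1/3)
8. 1553.398ms @ 8/3 + 194.175ms (1/3)
9. 1747.573ms @ 3 + 291.262ms (1/2)
10. 2038.835ms @ 7/2 + 291.262ms (1/2)
11. 2330.097ms @ 4 + 1165.049ms (2)
12. 3495.146ms @ 6 + 582.524ms (1)
13. 4077.67ms @ 7 + 291.262ms (1/2)
14. 4368.932ms @ 15/2 + 145.631ms (1/4)
15. 4514.563ms @ 31/4 + 145.631ms (1/4)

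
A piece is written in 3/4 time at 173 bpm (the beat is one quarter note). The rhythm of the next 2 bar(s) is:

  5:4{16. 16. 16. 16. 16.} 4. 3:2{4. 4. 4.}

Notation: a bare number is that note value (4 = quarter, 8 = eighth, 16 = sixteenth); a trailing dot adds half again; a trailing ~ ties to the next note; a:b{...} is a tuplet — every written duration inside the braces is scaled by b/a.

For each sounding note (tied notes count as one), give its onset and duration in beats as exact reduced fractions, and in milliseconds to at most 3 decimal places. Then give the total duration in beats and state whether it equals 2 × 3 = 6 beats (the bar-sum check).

1) 0.0ms=0b +104.046ms=3/10b
2) 104.046ms=3/10b +104.046ms=3/10b
3) 208.092ms=3/5b +104.046ms=3/10b
4) 312.139ms=9/10b +104.046ms=3/10b
5) 416.185ms=6/5b +104.046ms=3/10b
6) 520.231ms=3/2b +520.231ms=3/2b
7) 1040.462ms=3b +346.821ms=1b
8) 1387.283ms=4b +346.821ms=1b
9) 1734.104ms=5b +346.821ms=1b
Σ=6b of 6 (173bpm 3/4) — PASS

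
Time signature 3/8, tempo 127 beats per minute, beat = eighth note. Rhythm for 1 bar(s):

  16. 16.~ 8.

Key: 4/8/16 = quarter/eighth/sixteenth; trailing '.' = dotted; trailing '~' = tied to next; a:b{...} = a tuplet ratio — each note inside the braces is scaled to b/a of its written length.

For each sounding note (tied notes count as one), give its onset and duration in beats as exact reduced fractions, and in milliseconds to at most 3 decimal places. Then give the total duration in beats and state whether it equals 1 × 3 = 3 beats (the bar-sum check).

1) 0.0ms=0b +354.331ms=3/4b
2) 354.331ms=3/4b +1062.992ms=9/4b
Σ=3b of 3 (127bpm 3/8) — PASS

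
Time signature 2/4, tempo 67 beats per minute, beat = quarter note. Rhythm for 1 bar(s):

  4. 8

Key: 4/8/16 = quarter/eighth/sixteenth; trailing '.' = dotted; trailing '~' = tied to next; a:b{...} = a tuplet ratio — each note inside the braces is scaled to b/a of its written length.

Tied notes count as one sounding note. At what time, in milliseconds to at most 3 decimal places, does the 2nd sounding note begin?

note 2 onset = 3/2b = 1343.284ms

1. 0.0ms @ 0 + 1343.284ms (3/2)
2. 1343.284ms @ 3/2 + 447.761ms (1/2)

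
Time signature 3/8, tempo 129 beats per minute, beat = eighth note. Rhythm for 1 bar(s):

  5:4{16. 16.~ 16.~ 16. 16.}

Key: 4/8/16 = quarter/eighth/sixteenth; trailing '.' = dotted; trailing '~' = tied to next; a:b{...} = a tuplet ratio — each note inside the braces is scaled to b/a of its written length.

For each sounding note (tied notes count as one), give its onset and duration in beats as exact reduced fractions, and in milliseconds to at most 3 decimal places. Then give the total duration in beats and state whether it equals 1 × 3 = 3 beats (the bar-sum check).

1) 0.0ms=0b +279.07ms=3/5b
2) 279.07ms=3/5b +837.209ms=9/5b
3) 1116.279ms=12/5b +279.07ms=3/5b
Σ=3b of 3 (129bpm 3/8) — PASS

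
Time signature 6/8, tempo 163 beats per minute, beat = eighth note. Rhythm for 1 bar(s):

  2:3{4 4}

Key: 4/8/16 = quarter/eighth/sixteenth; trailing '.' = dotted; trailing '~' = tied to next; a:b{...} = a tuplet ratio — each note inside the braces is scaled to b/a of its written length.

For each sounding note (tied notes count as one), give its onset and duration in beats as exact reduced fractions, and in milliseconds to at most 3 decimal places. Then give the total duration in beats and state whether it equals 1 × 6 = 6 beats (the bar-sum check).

1) 0.0ms=0b +1104.294ms=3b
2) 1104.294ms=3b +1104.294ms=3b
Σ=6b of 6 (163bpm 6/8) — PASS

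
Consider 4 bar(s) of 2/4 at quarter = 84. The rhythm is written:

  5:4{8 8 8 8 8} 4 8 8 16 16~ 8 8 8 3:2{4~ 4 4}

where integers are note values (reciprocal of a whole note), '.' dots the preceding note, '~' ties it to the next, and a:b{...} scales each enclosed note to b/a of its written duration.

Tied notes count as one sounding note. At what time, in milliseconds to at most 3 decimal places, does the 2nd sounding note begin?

note 2 onset = 2/5b = 285.714ms

1. 0.0ms @ 0 + 285.714ms (2/5)
2. 285.714ms @ 2/5 + 285.714ms (2/5)
3. 571.429ms @ 4/5 + 285.714ms (2/5)
4. 857.143ms @ 6/5 + 285.714ms (2/5)
5. 1142.857ms @ 8/5 + 285.714ms (2/5)
6. 1428.571ms @ 2 + 714.286ms (1)
7. 2142.857ms @ 3 + 357.143ms (1/2)
8. 2500.0ms @ 7/2 + 357.143ms (1/2)
9. 2857.143ms @ 4 + 178.571ms (1/4)
10. 3035.714ms @ 17/4 + 535.714ms (3/4)
11. 3571.429ms @ 5 + 357.143ms (1/2)
12. 3928.571ms @ 11/2 + 357.143ms (1/2)
13. 4285.714ms @ 6 + 952.381ms (4/3)
14. 5238.095ms @ 22/3 + 476.19ms (2/3)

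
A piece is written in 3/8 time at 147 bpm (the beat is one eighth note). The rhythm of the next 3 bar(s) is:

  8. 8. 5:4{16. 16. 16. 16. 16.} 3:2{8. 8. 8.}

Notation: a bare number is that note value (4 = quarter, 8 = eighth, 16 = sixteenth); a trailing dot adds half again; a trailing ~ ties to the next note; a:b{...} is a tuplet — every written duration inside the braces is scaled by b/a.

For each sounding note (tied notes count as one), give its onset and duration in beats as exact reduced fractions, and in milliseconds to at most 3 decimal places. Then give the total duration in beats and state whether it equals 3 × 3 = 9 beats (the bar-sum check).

1) 0.0ms=0b +612.245ms=3/2b
2) 612.245ms=3/2b +612.245ms=3/2b
3) 1224.49ms=3b +244.898ms=3/5b
4) 1469.388ms=18/5b +244.898ms=3/5b
5) 1714.286ms=21/5b +244.898ms=3/5b
6) 1959.184ms=24/5b +244.898ms=3/5b
7) 2204.082ms=27/5b +244.898ms=3/5b
8) 2448.98ms=6b +408.163ms=1b
9) 2857.143ms=7b +408.163ms=1b
10) 3265.306ms=8b +408.163ms=1b
Σ=9b of 9 (147bpm 3/8) — PASS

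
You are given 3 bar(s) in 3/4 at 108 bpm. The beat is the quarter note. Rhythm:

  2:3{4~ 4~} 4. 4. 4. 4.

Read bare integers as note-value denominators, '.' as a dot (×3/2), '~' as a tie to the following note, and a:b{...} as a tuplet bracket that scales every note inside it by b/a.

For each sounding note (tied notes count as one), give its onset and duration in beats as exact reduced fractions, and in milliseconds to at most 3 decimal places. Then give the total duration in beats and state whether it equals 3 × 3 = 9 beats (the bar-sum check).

1) 0.0ms=0b +2500.0ms=9/2b
2) 2500.0ms=9/2b +833.333ms=3/2b
3) 3333.333ms=6b +833.333ms=3/2b
4) 4166.667ms=15/2b +833.333ms=3/2b
Σ=9b of 9 (108bpm 3/4) — PASS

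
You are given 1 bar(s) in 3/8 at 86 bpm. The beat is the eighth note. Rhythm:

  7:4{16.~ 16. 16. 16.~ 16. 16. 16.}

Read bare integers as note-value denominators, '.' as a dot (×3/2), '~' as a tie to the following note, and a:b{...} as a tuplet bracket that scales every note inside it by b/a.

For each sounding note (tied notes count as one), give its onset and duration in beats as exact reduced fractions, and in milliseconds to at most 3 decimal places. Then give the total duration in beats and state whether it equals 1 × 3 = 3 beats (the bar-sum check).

1) 0.0ms=0b +598.007ms=6/7b
2) 598.007ms=6/7b +299.003ms=3/7b
3) 897.01ms=9/7b +598.007ms=6/7b
4) 1495.017ms=15/7b +299.003ms=3/7b
5) 1794.02ms=18/7b +299.003ms=3/7b
Σ=3b of 3 (86bpm 3/8) — PASS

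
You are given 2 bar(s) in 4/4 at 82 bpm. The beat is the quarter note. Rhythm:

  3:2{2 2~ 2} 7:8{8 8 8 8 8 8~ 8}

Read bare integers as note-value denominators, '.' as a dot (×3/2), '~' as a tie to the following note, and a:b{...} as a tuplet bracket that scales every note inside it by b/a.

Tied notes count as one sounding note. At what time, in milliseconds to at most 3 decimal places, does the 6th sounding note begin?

1. 0.0ms @ 0 + 975.61ms (4/3)
2. 975.61ms @ 4/3 + 1951.22ms (8/3)
3. 2926.829ms @ 4 + 418.118ms (4/7)
4. 3344.948ms @ 32/7 + 418.118ms (4/7)
5. 3763.066ms @ 36/7 + 418.118ms (4/7)
6. 4181.185ms @ 40/7 + 418.118ms (4/7)
7. 4599.303ms @ 44/7 + 418.118ms (4/7)
8. 5017.422ms @ 48/7 + 836.237ms (8/7)

note 6 onset = 40/7b = 4181.185ms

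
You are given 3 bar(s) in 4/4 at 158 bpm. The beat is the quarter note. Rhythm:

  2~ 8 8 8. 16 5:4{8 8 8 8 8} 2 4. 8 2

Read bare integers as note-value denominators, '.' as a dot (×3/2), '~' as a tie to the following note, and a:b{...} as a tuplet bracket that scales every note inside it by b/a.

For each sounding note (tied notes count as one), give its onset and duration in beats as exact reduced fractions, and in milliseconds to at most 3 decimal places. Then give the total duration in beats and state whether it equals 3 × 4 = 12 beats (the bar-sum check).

1) 0.0ms=0b +949.367ms=5/2b
2) 949.367ms=5/2b +189.873ms=1/2b
3) 1139.241ms=3b +284.81ms=3/4b
4) 1424.051ms=15/4b +94.937ms=1/4b
5) 1518.987ms=4b +151.899ms=2/5b
6) 1670.886ms=22/5b +151.899ms=2/5b
7) 1822.785ms=24/5b +151.899ms=2/5b
8) 1974.684ms=26/5b +151.899ms=2/5b
9) 2126.582ms=28/5b +151.899ms=2/5b
10) 2278.481ms=6b +759.494ms=2b
11) 3037.975ms=8b +569.62ms=3/2b
12) 3607.595ms=19/2b +189.873ms=1/2b
13) 3797.468ms=10b +759.494ms=2b
Σ=12b of 12 (158bpm 4/4) — PASS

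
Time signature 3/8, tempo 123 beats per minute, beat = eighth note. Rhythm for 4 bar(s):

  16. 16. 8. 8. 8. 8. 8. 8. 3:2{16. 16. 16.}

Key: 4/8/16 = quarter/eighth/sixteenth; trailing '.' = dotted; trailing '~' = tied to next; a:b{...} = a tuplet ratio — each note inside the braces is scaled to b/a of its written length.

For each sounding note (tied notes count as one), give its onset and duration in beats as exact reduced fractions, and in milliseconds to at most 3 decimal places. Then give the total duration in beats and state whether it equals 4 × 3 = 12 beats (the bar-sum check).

1) 0.0ms=0b +365.854ms=3/4b
2) 365.854ms=3/4b +365.854ms=3/4b
3) 731.707ms=3/2b +731.707ms=3/2b
4) 1463.415ms=3b +731.707ms=3/2b
5) 2195.122ms=9/2b +731.707ms=3/2b
6) 2926.829ms=6b +731.707ms=3/2b
7) 3658.537ms=15/2b +731.707ms=3/2b
8) 4390.244ms=9b +731.707ms=3/2b
9) 5121.951ms=21/2b +243.902ms=1/2b
10) 5365.854ms=11b +243.902ms=1/2b
11) 5609.756ms=23/2b +243.902ms=1/2b
Σ=12b of 12 (123bpm 3/8) — PASS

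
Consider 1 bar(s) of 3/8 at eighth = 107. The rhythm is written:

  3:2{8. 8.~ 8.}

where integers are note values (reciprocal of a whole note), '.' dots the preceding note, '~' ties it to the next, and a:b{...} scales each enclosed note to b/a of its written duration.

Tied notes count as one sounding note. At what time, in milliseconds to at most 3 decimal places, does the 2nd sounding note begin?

note 2 onset = 1b = 560.748ms

1. 0.0ms @ 0 + 560.748ms (1)
2. 560.748ms @ 1 + 1121.495ms (2)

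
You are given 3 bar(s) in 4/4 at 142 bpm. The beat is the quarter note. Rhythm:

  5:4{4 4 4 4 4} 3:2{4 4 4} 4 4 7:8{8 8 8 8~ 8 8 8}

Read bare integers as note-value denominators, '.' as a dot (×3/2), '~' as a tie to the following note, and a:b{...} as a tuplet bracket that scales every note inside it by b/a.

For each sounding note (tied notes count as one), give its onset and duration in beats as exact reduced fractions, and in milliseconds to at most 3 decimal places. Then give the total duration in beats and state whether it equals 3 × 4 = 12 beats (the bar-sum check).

1) 0.0ms=0b +338.028ms=4/5b
2) 338.028ms=4/5b +338.028ms=4/5b
3) 676.056ms=8/5b +338.028ms=4/5b
4) 1014.085ms=12/5b +338.028ms=4/5b
5) 1352.113ms=16/5b +338.028ms=4/5b
6) 1690.141ms=4b +281.69ms=2/3b
7) 1971.831ms=14/3b +281.69ms=2/3b
8) 2253.521ms=16/3b +281.69ms=2/3b
9) 2535.211ms=6b +422.535ms=1b
10) 2957.746ms=7b +422.535ms=1b
11) 3380.282ms=8b +241.449ms=4/7b
12) 3621.73ms=60/7b +241.449ms=4/7b
13) 3863.179ms=64/7b +241.449ms=4/7b
14) 4104.628ms=68/7b +482.897ms=8/7b
15) 4587.525ms=76/7b +241.449ms=4/7b
16) 4828.974ms=80/7b +241.449ms=4/7b
Σ=12b of 12 (142bpm 4/4) — PASS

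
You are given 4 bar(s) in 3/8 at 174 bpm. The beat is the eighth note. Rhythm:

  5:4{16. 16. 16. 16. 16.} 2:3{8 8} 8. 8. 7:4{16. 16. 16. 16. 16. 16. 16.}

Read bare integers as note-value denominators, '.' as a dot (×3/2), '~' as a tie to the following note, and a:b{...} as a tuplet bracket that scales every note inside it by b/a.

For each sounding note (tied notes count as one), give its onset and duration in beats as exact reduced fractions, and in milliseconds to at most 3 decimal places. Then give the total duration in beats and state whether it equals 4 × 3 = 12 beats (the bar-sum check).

1) 0.0ms=0b +206.897ms=3/5b
2) 206.897ms=3/5b +206.897ms=3/5b
3) 413.793ms=6/5b +206.897ms=3/5b
4) 620.69ms=9/5b +206.897ms=3/5b
5) 827.586ms=12/5b +206.897ms=3/5b
6) 1034.483ms=3b +517.241ms=3/2b
7) 1551.724ms=9/2b +517.241ms=3/2b
8) 2068.966ms=6b +517.241ms=3/2b
9) 2586.207ms=15/2b +517.241ms=3/2b
10) 3103.448ms=9b +147.783ms=3/7b
11) 3251.232ms=66/7b +147.783ms=3/7b
12) 3399.015ms=69/7b +147.783ms=3/7b
13) 3546.798ms=72/7b +147.783ms=3/7b
14) 3694.581ms=75/7b +147.783ms=3/7b
15) 3842.365ms=78/7b +147.783ms=3/7b
16) 3990.148ms=81/7b +147.783ms=3/7b
Σ=12b of 12 (174bpm 3/8) — PASS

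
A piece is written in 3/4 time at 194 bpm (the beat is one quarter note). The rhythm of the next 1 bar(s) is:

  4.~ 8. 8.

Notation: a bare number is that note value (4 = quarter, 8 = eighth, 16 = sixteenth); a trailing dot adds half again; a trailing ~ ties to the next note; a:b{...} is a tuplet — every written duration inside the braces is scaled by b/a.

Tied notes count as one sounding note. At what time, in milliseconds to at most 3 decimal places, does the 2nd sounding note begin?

1. 0.0ms @ 0 + 695.876ms (9/4)
2. 695.876ms @ 9/4 + 231.959ms (3/4)

note 2 onset = 9/4b = 695.876ms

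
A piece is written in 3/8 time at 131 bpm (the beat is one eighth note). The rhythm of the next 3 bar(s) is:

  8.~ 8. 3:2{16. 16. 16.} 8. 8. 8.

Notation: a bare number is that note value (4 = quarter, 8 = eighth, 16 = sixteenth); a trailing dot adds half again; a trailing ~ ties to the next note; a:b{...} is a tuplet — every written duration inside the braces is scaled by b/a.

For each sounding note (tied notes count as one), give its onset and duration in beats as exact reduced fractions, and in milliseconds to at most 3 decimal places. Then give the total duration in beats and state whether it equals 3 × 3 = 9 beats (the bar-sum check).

1) 0.0ms=0b +1374.046ms=3b
2) 1374.046ms=3b +229.008ms=1/2b
3) 1603.053ms=7/2b +229.008ms=1/2b
4) 1832.061ms=4b +229.008ms=1/2b
5) 2061.069ms=9/2b +687.023ms=3/2b
6) 2748.092ms=6b +687.023ms=3/2b
7) 3435.115ms=15/2b +687.023ms=3/2b
Σ=9b of 9 (131bpm 3/8) — PASS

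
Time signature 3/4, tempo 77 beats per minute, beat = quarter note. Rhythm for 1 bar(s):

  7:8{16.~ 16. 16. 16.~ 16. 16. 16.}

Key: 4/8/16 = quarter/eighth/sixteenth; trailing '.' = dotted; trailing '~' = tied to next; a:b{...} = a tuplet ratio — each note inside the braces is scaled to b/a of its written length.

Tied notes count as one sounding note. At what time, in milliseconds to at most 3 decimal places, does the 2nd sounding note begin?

1. 0.0ms @ 0 + 667.904ms (6/7)
2. 667.904ms @ 6/7 + 333.952ms (3/7)
3. 1001.855ms @ 9/7 + 667.904ms (6/7)
4. 1669.759ms @ 15/7 + 333.952ms (3/7)
5. 2003.711ms @ 18/7 + 333.952ms (3/7)

note 2 onset = 6/7b = 667.904ms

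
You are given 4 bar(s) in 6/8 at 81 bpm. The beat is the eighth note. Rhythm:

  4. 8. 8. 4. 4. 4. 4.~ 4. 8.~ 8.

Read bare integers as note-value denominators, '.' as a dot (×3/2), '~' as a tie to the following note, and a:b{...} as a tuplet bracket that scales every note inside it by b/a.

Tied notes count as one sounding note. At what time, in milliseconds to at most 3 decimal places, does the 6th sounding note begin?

note 6 onset = 12b = 8888.889ms

1. 0.0ms @ 0 + 2222.222ms (3)
2. 2222.222ms @ 3 + 1111.111ms (3/2)
3. 3333.333ms @ 9/2 + 1111.111ms (3/2)
4. 4444.444ms @ 6 + 2222.222ms (3)
5. 6666.667ms @ 9 + 2222.222ms (3)
6. 8888.889ms @ 12 + 2222.222ms (3)
7. 11111.111ms @ 15 + 4444.444ms (6)
8. 15555.556ms @ 21 + 2222.222ms (3)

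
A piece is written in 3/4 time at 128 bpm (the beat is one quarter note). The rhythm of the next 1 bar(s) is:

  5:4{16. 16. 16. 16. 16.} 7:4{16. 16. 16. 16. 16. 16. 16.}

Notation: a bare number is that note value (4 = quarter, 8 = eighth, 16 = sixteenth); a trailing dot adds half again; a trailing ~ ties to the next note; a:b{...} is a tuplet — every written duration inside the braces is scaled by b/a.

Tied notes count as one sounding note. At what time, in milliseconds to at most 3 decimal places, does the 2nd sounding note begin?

note 2 onset = 3/10b = 140.625ms

1. 0.0ms @ 0 + 140.625ms (3/10)
2. 140.625ms @ 3/10 + 140.625ms (3/10)
3. 281.25ms @ 3/5 + 140.625ms (3/10)
4. 421.875ms @ 9/10 + 140.625ms (3/10)
5. 562.5ms @ 6/5 + 140.625ms (3/10)
6. 703.125ms @ 3/2 + 100.446ms (3/14)
7. 803.571ms @ 12/7 + 100.446ms (3/14)
8. 904.018ms @ 27/14 + 100.446ms (3/14)
9. 1004.464ms @ 15/7 + 100.446ms (3/14)
10. 1104.911ms @ 33/14 + 100.446ms (3/14)
11. 1205.357ms @ 18/7 + 100.446ms (3/14)
12. 1305.804ms @ 39/14 + 100.446ms (3/14)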